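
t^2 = t^2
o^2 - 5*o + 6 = (o - 3)*(o - 2)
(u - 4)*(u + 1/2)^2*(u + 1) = u^4 - 2*u^3 - 27*u^2/4 - 19*u/4 - 1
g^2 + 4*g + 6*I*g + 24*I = (g + 4)*(g + 6*I)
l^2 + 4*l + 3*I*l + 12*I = (l + 4)*(l + 3*I)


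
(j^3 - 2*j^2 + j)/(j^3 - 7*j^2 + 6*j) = (j - 1)/(j - 6)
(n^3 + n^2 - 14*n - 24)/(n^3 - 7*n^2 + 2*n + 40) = (n + 3)/(n - 5)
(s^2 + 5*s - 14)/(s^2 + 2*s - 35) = (s - 2)/(s - 5)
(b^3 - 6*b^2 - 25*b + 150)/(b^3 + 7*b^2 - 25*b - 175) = (b - 6)/(b + 7)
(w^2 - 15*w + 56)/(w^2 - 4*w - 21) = (w - 8)/(w + 3)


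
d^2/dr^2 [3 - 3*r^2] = -6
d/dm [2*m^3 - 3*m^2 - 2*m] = 6*m^2 - 6*m - 2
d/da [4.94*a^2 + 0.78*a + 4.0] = 9.88*a + 0.78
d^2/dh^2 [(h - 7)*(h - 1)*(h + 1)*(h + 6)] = 12*h^2 - 6*h - 86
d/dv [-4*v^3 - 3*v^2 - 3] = 6*v*(-2*v - 1)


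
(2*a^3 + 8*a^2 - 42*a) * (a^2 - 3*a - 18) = 2*a^5 + 2*a^4 - 102*a^3 - 18*a^2 + 756*a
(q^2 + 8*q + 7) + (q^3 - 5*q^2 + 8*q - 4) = q^3 - 4*q^2 + 16*q + 3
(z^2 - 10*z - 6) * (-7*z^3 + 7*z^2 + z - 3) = -7*z^5 + 77*z^4 - 27*z^3 - 55*z^2 + 24*z + 18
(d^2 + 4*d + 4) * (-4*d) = -4*d^3 - 16*d^2 - 16*d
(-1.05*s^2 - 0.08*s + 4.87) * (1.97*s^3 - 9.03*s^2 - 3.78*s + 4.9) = -2.0685*s^5 + 9.3239*s^4 + 14.2853*s^3 - 48.8187*s^2 - 18.8006*s + 23.863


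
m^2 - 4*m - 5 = (m - 5)*(m + 1)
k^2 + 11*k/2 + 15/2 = (k + 5/2)*(k + 3)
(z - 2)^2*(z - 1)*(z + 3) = z^4 - 2*z^3 - 7*z^2 + 20*z - 12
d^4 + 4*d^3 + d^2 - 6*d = d*(d - 1)*(d + 2)*(d + 3)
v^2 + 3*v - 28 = (v - 4)*(v + 7)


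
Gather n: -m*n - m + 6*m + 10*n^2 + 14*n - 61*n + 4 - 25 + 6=5*m + 10*n^2 + n*(-m - 47) - 15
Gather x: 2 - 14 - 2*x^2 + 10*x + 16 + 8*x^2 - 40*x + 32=6*x^2 - 30*x + 36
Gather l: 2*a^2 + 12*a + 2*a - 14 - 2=2*a^2 + 14*a - 16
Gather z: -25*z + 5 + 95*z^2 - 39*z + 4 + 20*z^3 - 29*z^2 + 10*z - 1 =20*z^3 + 66*z^2 - 54*z + 8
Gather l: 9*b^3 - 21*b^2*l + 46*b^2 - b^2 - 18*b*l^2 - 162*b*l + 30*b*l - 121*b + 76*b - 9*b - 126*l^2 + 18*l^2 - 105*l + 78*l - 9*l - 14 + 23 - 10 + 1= 9*b^3 + 45*b^2 - 54*b + l^2*(-18*b - 108) + l*(-21*b^2 - 132*b - 36)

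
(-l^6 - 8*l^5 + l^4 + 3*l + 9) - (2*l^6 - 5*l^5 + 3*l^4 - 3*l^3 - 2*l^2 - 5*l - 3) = -3*l^6 - 3*l^5 - 2*l^4 + 3*l^3 + 2*l^2 + 8*l + 12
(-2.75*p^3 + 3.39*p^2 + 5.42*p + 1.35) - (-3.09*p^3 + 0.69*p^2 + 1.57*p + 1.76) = 0.34*p^3 + 2.7*p^2 + 3.85*p - 0.41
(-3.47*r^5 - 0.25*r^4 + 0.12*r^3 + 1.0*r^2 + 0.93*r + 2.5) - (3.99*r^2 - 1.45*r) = -3.47*r^5 - 0.25*r^4 + 0.12*r^3 - 2.99*r^2 + 2.38*r + 2.5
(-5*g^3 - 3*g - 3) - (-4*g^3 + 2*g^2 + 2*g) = -g^3 - 2*g^2 - 5*g - 3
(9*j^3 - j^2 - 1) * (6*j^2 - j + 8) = 54*j^5 - 15*j^4 + 73*j^3 - 14*j^2 + j - 8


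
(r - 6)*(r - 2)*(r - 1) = r^3 - 9*r^2 + 20*r - 12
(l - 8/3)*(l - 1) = l^2 - 11*l/3 + 8/3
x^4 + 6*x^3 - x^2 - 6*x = x*(x - 1)*(x + 1)*(x + 6)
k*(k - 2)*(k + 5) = k^3 + 3*k^2 - 10*k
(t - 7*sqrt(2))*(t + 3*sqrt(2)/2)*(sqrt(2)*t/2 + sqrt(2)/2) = sqrt(2)*t^3/2 - 11*t^2/2 + sqrt(2)*t^2/2 - 21*sqrt(2)*t/2 - 11*t/2 - 21*sqrt(2)/2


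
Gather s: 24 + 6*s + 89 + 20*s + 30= 26*s + 143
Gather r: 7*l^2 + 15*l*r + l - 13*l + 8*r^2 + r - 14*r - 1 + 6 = 7*l^2 - 12*l + 8*r^2 + r*(15*l - 13) + 5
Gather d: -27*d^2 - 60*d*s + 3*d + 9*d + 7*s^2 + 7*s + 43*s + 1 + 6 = -27*d^2 + d*(12 - 60*s) + 7*s^2 + 50*s + 7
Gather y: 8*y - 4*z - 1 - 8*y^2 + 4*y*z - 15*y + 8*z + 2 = -8*y^2 + y*(4*z - 7) + 4*z + 1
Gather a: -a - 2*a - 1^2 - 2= -3*a - 3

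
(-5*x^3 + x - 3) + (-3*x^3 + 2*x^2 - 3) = -8*x^3 + 2*x^2 + x - 6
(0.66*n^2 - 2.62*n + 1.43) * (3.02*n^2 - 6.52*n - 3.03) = 1.9932*n^4 - 12.2156*n^3 + 19.4012*n^2 - 1.385*n - 4.3329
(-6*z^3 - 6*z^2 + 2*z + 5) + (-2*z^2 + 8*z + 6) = -6*z^3 - 8*z^2 + 10*z + 11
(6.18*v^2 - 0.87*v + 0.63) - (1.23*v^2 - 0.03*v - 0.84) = 4.95*v^2 - 0.84*v + 1.47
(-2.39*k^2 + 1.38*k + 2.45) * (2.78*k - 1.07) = -6.6442*k^3 + 6.3937*k^2 + 5.3344*k - 2.6215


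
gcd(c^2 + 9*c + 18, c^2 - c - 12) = c + 3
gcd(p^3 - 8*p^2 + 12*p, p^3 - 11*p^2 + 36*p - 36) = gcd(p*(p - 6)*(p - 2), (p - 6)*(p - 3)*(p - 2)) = p^2 - 8*p + 12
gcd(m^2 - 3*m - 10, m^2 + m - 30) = m - 5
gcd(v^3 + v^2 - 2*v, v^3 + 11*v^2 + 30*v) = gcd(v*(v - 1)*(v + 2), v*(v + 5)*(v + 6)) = v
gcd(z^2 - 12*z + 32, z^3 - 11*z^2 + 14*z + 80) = z - 8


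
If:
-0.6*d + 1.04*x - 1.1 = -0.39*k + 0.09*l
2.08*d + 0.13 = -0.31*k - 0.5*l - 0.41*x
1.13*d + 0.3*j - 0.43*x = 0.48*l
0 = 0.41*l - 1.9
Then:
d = 0.162956277577216*x - 1.42865144355415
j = 0.819531354459152*x + 12.7958879170621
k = 1.69200590922877 - 2.41596470116326*x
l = 4.63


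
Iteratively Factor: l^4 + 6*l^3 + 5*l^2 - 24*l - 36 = (l + 3)*(l^3 + 3*l^2 - 4*l - 12) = (l + 3)^2*(l^2 - 4) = (l + 2)*(l + 3)^2*(l - 2)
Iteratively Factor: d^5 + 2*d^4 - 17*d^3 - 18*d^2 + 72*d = (d + 4)*(d^4 - 2*d^3 - 9*d^2 + 18*d) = d*(d + 4)*(d^3 - 2*d^2 - 9*d + 18) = d*(d - 2)*(d + 4)*(d^2 - 9) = d*(d - 3)*(d - 2)*(d + 4)*(d + 3)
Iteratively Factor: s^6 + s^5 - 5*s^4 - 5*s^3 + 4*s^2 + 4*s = (s - 2)*(s^5 + 3*s^4 + s^3 - 3*s^2 - 2*s) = (s - 2)*(s - 1)*(s^4 + 4*s^3 + 5*s^2 + 2*s) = (s - 2)*(s - 1)*(s + 1)*(s^3 + 3*s^2 + 2*s) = (s - 2)*(s - 1)*(s + 1)^2*(s^2 + 2*s) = (s - 2)*(s - 1)*(s + 1)^2*(s + 2)*(s)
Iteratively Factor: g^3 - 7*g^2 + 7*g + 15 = (g - 3)*(g^2 - 4*g - 5) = (g - 5)*(g - 3)*(g + 1)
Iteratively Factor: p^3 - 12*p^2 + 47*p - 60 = (p - 3)*(p^2 - 9*p + 20) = (p - 5)*(p - 3)*(p - 4)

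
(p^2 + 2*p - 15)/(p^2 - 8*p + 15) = (p + 5)/(p - 5)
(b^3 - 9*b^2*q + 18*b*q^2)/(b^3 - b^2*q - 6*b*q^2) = (b - 6*q)/(b + 2*q)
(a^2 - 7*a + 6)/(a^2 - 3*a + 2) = (a - 6)/(a - 2)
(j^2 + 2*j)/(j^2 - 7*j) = (j + 2)/(j - 7)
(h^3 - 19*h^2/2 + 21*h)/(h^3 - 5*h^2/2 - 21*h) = (2*h - 7)/(2*h + 7)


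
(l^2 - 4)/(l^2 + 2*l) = (l - 2)/l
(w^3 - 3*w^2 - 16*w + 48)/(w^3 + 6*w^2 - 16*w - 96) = (w - 3)/(w + 6)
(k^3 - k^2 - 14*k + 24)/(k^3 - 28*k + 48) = (k^2 + k - 12)/(k^2 + 2*k - 24)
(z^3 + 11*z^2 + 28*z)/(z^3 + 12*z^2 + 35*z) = (z + 4)/(z + 5)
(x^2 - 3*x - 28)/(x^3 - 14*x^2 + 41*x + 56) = (x + 4)/(x^2 - 7*x - 8)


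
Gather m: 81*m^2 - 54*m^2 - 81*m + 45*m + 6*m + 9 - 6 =27*m^2 - 30*m + 3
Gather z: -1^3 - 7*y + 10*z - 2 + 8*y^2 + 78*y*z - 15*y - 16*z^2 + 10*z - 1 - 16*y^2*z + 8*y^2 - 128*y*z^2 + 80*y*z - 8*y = 16*y^2 - 30*y + z^2*(-128*y - 16) + z*(-16*y^2 + 158*y + 20) - 4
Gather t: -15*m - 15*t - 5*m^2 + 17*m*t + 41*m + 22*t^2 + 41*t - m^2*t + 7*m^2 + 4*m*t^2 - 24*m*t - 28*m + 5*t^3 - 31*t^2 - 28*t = 2*m^2 - 2*m + 5*t^3 + t^2*(4*m - 9) + t*(-m^2 - 7*m - 2)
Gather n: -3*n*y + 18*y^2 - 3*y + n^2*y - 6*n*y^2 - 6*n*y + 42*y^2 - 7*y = n^2*y + n*(-6*y^2 - 9*y) + 60*y^2 - 10*y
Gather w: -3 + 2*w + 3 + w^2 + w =w^2 + 3*w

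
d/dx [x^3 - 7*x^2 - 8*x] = 3*x^2 - 14*x - 8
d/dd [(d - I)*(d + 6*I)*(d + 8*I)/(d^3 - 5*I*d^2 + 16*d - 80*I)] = 2*(-9*I*d^4 + 50*d^3 - 173*I*d^2 + 800*d + 976*I)/(d^6 - 10*I*d^5 + 7*d^4 - 320*I*d^3 - 544*d^2 - 2560*I*d - 6400)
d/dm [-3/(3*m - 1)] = 9/(3*m - 1)^2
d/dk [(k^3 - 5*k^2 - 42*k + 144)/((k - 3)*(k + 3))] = (k^2 + 6*k + 42)/(k^2 + 6*k + 9)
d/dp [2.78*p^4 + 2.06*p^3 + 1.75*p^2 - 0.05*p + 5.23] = 11.12*p^3 + 6.18*p^2 + 3.5*p - 0.05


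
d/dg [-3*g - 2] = -3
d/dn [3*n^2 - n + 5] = 6*n - 1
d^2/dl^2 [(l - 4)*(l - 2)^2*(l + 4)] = 12*l^2 - 24*l - 24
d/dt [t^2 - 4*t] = 2*t - 4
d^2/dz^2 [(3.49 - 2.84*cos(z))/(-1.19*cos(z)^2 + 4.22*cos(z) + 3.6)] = (-0.027844060235585*cos(z)^5 + 0.0381261608315167*cos(z)^4 - 0.813737634678749*cos(z)^3 + 0.937763285318349*cos(z)^2 + 0.611540810493059*cos(z) - 1.66504999411094)/(0.0116670534085726*cos(z)^6 - 0.124121761472713*cos(z)^5 + 0.334277022354845*cos(z)^4 + 0.230684221896748*cos(z)^3 - 1.01125821888861*cos(z)^2 - 1.13594945885627*cos(z) - 0.323018803466238)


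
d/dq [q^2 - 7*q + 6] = 2*q - 7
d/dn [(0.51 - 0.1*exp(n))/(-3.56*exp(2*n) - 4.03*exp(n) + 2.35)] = (-0.356*exp(2*n) + 3.6312*exp(n) + 1.8203)*exp(n)/(12.6736*exp(4*n) + 28.6936*exp(3*n) - 0.491099999999996*exp(2*n) - 18.941*exp(n) + 5.5225)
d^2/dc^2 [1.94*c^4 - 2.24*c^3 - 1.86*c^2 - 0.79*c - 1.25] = 23.28*c^2 - 13.44*c - 3.72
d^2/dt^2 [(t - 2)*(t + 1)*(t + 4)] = 6*t + 6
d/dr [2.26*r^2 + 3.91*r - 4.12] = 4.52*r + 3.91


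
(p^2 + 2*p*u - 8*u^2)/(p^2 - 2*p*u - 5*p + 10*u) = (p + 4*u)/(p - 5)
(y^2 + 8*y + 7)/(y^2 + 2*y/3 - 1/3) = 3*(y + 7)/(3*y - 1)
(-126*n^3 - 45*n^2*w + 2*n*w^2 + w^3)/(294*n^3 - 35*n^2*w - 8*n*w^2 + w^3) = (3*n + w)/(-7*n + w)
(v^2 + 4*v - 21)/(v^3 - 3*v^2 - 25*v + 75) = (v + 7)/(v^2 - 25)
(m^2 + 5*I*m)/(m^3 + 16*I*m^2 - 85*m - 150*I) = m/(m^2 + 11*I*m - 30)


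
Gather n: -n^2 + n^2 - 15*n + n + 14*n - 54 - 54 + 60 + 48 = 0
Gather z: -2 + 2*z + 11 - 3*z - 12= -z - 3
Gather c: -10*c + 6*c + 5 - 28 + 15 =-4*c - 8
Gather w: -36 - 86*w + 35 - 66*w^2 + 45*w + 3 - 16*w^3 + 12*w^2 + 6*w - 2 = -16*w^3 - 54*w^2 - 35*w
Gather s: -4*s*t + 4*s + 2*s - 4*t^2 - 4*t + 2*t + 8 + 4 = s*(6 - 4*t) - 4*t^2 - 2*t + 12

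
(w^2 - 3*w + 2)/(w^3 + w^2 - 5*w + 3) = (w - 2)/(w^2 + 2*w - 3)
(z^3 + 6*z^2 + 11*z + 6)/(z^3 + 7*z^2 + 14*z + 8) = (z + 3)/(z + 4)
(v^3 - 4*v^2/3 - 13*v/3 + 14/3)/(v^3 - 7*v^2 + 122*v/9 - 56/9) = 3*(v^2 + v - 2)/(3*v^2 - 14*v + 8)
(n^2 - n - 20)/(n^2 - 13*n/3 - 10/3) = 3*(n + 4)/(3*n + 2)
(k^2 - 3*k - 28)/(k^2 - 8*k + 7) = (k + 4)/(k - 1)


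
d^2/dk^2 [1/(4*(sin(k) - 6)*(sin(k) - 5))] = (-4*sin(k)^4 + 33*sin(k)^3 + 5*sin(k)^2 - 396*sin(k) + 182)/(4*(sin(k) - 6)^3*(sin(k) - 5)^3)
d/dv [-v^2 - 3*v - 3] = -2*v - 3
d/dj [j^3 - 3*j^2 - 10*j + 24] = 3*j^2 - 6*j - 10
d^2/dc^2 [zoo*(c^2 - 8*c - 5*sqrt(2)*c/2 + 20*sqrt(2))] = zoo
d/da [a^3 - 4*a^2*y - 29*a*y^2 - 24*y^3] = 3*a^2 - 8*a*y - 29*y^2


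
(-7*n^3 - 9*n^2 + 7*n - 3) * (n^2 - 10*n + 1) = -7*n^5 + 61*n^4 + 90*n^3 - 82*n^2 + 37*n - 3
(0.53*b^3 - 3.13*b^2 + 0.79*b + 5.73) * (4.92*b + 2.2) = 2.6076*b^4 - 14.2336*b^3 - 2.9992*b^2 + 29.9296*b + 12.606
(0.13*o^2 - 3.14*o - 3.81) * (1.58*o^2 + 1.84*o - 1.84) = 0.2054*o^4 - 4.722*o^3 - 12.0366*o^2 - 1.2328*o + 7.0104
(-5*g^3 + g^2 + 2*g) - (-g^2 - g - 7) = -5*g^3 + 2*g^2 + 3*g + 7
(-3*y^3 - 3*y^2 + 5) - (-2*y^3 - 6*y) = -y^3 - 3*y^2 + 6*y + 5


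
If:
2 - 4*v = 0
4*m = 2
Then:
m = 1/2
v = 1/2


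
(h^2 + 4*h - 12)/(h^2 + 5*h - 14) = (h + 6)/(h + 7)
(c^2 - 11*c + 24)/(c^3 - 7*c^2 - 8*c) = (c - 3)/(c*(c + 1))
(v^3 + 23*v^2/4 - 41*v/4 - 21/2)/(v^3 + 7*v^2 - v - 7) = (4*v^2 - 5*v - 6)/(4*(v^2 - 1))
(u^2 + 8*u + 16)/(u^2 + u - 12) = (u + 4)/(u - 3)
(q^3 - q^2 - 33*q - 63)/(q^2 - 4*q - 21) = q + 3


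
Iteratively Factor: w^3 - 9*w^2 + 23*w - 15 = (w - 3)*(w^2 - 6*w + 5) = (w - 3)*(w - 1)*(w - 5)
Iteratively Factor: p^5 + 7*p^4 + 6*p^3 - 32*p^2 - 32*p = (p - 2)*(p^4 + 9*p^3 + 24*p^2 + 16*p) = p*(p - 2)*(p^3 + 9*p^2 + 24*p + 16) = p*(p - 2)*(p + 4)*(p^2 + 5*p + 4) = p*(p - 2)*(p + 4)^2*(p + 1)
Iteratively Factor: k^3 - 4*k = (k)*(k^2 - 4) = k*(k + 2)*(k - 2)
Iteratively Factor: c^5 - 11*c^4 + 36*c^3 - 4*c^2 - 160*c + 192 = (c - 4)*(c^4 - 7*c^3 + 8*c^2 + 28*c - 48) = (c - 4)^2*(c^3 - 3*c^2 - 4*c + 12) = (c - 4)^2*(c - 2)*(c^2 - c - 6) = (c - 4)^2*(c - 2)*(c + 2)*(c - 3)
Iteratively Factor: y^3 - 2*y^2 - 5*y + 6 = (y - 3)*(y^2 + y - 2) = (y - 3)*(y - 1)*(y + 2)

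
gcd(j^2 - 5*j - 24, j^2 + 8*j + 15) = j + 3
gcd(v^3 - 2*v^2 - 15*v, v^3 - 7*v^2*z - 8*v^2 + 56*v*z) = v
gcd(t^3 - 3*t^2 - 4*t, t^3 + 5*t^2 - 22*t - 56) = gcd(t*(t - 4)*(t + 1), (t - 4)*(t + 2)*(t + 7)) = t - 4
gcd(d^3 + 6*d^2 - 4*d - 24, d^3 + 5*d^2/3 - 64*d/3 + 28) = d^2 + 4*d - 12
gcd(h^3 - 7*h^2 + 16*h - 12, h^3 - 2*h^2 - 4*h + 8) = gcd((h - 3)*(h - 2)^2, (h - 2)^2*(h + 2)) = h^2 - 4*h + 4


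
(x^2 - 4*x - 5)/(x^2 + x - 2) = (x^2 - 4*x - 5)/(x^2 + x - 2)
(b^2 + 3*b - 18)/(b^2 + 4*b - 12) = (b - 3)/(b - 2)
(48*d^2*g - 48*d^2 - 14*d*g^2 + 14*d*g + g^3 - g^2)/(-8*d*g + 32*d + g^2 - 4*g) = (-6*d*g + 6*d + g^2 - g)/(g - 4)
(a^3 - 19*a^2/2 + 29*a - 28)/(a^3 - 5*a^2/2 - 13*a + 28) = (2*a - 7)/(2*a + 7)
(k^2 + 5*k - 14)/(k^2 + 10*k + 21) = (k - 2)/(k + 3)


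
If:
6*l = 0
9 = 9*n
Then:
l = 0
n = 1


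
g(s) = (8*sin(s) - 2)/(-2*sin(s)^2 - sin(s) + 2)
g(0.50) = 1.73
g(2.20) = -38.57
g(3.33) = -1.65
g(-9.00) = -2.56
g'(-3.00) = -3.46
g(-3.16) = -0.94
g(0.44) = 1.16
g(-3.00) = -1.49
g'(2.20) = -789.15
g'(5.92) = 3.99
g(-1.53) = -9.97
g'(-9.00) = -4.25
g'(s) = (4*sin(s)*cos(s) + cos(s))*(8*sin(s) - 2)/(-2*sin(s)^2 - sin(s) + 2)^2 + 8*cos(s)/(-2*sin(s)^2 - sin(s) + 2) = 2*(-4*sin(s) - 8*cos(s)^2 + 15)*cos(s)/(sin(s) - 2*cos(s)^2)^2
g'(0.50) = 10.79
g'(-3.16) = -3.53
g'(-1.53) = 1.54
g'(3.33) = -3.52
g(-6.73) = -2.65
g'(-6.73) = 4.35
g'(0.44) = 8.32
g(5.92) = -2.30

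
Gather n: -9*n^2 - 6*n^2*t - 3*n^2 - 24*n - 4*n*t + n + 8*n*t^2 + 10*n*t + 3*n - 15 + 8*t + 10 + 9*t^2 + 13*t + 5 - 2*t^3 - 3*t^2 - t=n^2*(-6*t - 12) + n*(8*t^2 + 6*t - 20) - 2*t^3 + 6*t^2 + 20*t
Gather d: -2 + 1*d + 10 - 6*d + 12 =20 - 5*d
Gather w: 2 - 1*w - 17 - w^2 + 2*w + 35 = -w^2 + w + 20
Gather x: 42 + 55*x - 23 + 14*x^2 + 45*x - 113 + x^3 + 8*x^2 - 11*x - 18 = x^3 + 22*x^2 + 89*x - 112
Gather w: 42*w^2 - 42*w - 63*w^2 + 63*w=-21*w^2 + 21*w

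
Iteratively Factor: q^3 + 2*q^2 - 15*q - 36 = (q + 3)*(q^2 - q - 12) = (q + 3)^2*(q - 4)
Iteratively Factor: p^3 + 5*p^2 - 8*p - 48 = (p - 3)*(p^2 + 8*p + 16) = (p - 3)*(p + 4)*(p + 4)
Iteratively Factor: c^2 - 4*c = (c)*(c - 4)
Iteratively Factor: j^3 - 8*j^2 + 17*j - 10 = (j - 5)*(j^2 - 3*j + 2) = (j - 5)*(j - 2)*(j - 1)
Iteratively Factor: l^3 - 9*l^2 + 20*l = (l - 4)*(l^2 - 5*l) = (l - 5)*(l - 4)*(l)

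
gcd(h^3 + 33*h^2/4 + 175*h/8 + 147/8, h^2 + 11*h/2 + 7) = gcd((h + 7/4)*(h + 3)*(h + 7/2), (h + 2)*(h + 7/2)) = h + 7/2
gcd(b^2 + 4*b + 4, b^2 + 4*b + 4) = b^2 + 4*b + 4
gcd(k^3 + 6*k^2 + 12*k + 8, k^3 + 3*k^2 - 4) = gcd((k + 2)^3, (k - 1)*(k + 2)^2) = k^2 + 4*k + 4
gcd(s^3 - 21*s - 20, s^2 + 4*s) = s + 4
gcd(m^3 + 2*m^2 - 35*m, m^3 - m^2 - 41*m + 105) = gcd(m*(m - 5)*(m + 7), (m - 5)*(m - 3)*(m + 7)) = m^2 + 2*m - 35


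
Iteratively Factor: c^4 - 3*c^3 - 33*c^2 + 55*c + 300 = (c - 5)*(c^3 + 2*c^2 - 23*c - 60) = (c - 5)*(c + 4)*(c^2 - 2*c - 15) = (c - 5)*(c + 3)*(c + 4)*(c - 5)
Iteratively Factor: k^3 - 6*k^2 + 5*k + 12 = (k - 4)*(k^2 - 2*k - 3) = (k - 4)*(k - 3)*(k + 1)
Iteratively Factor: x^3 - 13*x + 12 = (x - 3)*(x^2 + 3*x - 4) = (x - 3)*(x - 1)*(x + 4)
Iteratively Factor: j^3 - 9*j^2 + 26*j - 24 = (j - 4)*(j^2 - 5*j + 6) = (j - 4)*(j - 2)*(j - 3)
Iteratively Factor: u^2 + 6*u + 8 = (u + 2)*(u + 4)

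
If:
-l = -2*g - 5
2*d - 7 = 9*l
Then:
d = 9*l/2 + 7/2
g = l/2 - 5/2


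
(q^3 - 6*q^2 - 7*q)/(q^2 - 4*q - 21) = q*(q + 1)/(q + 3)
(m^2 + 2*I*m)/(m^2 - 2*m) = (m + 2*I)/(m - 2)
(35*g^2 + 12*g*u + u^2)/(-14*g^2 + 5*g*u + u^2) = (5*g + u)/(-2*g + u)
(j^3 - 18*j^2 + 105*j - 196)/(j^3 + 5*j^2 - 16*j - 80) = (j^2 - 14*j + 49)/(j^2 + 9*j + 20)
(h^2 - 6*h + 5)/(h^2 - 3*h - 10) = (h - 1)/(h + 2)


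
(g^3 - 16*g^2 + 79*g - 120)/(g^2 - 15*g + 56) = (g^2 - 8*g + 15)/(g - 7)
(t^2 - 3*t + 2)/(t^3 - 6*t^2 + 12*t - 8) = (t - 1)/(t^2 - 4*t + 4)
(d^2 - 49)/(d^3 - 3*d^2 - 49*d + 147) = 1/(d - 3)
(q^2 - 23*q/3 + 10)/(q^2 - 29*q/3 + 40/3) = (q - 6)/(q - 8)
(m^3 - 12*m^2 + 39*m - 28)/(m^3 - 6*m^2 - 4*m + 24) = (m^3 - 12*m^2 + 39*m - 28)/(m^3 - 6*m^2 - 4*m + 24)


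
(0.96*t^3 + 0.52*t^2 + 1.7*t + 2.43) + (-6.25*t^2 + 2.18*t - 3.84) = 0.96*t^3 - 5.73*t^2 + 3.88*t - 1.41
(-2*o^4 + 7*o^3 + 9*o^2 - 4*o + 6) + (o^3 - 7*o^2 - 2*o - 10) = -2*o^4 + 8*o^3 + 2*o^2 - 6*o - 4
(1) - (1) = 0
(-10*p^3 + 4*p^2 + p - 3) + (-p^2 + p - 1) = -10*p^3 + 3*p^2 + 2*p - 4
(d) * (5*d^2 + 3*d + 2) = 5*d^3 + 3*d^2 + 2*d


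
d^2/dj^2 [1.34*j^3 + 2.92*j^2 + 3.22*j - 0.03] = 8.04*j + 5.84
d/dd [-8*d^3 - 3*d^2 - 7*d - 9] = -24*d^2 - 6*d - 7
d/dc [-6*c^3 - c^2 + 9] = 2*c*(-9*c - 1)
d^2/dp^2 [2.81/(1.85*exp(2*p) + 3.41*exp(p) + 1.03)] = (2.81*(3.7*exp(p) + 3.41)*(7.4*exp(p) + 6.82)*exp(p) - (20.794*exp(p) + 9.5821)*(1.85*exp(2*p) + 3.41*exp(p) + 1.03))*exp(p)/(1.85*exp(2*p) + 3.41*exp(p) + 1.03)^3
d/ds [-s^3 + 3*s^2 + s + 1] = -3*s^2 + 6*s + 1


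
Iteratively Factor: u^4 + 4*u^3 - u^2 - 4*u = (u + 4)*(u^3 - u) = u*(u + 4)*(u^2 - 1) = u*(u + 1)*(u + 4)*(u - 1)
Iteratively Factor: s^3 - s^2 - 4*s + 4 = (s - 2)*(s^2 + s - 2) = (s - 2)*(s - 1)*(s + 2)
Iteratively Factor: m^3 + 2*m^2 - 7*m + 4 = (m + 4)*(m^2 - 2*m + 1) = (m - 1)*(m + 4)*(m - 1)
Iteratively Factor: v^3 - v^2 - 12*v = (v - 4)*(v^2 + 3*v) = v*(v - 4)*(v + 3)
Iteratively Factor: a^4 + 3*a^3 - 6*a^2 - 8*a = (a + 1)*(a^3 + 2*a^2 - 8*a) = a*(a + 1)*(a^2 + 2*a - 8) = a*(a + 1)*(a + 4)*(a - 2)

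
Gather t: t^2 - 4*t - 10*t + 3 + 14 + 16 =t^2 - 14*t + 33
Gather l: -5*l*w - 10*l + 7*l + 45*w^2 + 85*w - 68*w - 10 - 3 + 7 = l*(-5*w - 3) + 45*w^2 + 17*w - 6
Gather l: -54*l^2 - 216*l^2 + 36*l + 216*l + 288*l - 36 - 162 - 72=-270*l^2 + 540*l - 270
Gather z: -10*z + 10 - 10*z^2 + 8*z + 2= -10*z^2 - 2*z + 12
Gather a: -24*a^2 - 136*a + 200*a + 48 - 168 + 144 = -24*a^2 + 64*a + 24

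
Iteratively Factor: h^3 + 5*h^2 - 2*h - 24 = (h - 2)*(h^2 + 7*h + 12) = (h - 2)*(h + 3)*(h + 4)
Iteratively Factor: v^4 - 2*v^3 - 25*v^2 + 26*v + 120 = (v - 3)*(v^3 + v^2 - 22*v - 40) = (v - 3)*(v + 2)*(v^2 - v - 20) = (v - 5)*(v - 3)*(v + 2)*(v + 4)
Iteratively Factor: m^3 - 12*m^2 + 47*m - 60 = (m - 3)*(m^2 - 9*m + 20) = (m - 5)*(m - 3)*(m - 4)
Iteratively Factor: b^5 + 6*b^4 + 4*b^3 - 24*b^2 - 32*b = (b + 2)*(b^4 + 4*b^3 - 4*b^2 - 16*b) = b*(b + 2)*(b^3 + 4*b^2 - 4*b - 16) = b*(b - 2)*(b + 2)*(b^2 + 6*b + 8) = b*(b - 2)*(b + 2)^2*(b + 4)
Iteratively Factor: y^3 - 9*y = (y - 3)*(y^2 + 3*y) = (y - 3)*(y + 3)*(y)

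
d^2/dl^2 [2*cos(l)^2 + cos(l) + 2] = -cos(l) - 4*cos(2*l)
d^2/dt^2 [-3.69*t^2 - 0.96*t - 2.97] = -7.38000000000000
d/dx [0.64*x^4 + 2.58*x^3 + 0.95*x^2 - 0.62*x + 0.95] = 2.56*x^3 + 7.74*x^2 + 1.9*x - 0.62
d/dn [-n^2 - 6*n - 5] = -2*n - 6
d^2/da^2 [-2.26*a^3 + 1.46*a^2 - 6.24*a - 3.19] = 2.92 - 13.56*a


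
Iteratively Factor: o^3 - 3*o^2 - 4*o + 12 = (o - 2)*(o^2 - o - 6) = (o - 3)*(o - 2)*(o + 2)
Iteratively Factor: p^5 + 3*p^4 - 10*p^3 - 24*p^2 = (p + 4)*(p^4 - p^3 - 6*p^2) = (p + 2)*(p + 4)*(p^3 - 3*p^2) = p*(p + 2)*(p + 4)*(p^2 - 3*p) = p^2*(p + 2)*(p + 4)*(p - 3)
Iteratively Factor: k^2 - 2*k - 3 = (k + 1)*(k - 3)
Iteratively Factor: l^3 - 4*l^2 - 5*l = (l)*(l^2 - 4*l - 5) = l*(l + 1)*(l - 5)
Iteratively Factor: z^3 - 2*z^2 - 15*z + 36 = (z + 4)*(z^2 - 6*z + 9) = (z - 3)*(z + 4)*(z - 3)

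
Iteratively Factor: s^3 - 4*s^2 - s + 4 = (s + 1)*(s^2 - 5*s + 4) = (s - 1)*(s + 1)*(s - 4)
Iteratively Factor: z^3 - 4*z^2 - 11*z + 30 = (z - 5)*(z^2 + z - 6) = (z - 5)*(z + 3)*(z - 2)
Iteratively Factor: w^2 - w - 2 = (w + 1)*(w - 2)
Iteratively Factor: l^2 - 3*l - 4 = (l - 4)*(l + 1)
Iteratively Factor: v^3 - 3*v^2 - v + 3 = (v + 1)*(v^2 - 4*v + 3) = (v - 3)*(v + 1)*(v - 1)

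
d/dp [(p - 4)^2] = 2*p - 8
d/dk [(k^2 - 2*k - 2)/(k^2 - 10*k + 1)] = 2*(-4*k^2 + 3*k - 11)/(k^4 - 20*k^3 + 102*k^2 - 20*k + 1)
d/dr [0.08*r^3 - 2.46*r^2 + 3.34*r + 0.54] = 0.24*r^2 - 4.92*r + 3.34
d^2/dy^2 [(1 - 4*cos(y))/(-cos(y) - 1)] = 5*(cos(y) - 2)/(cos(y) + 1)^2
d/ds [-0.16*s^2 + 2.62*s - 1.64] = 2.62 - 0.32*s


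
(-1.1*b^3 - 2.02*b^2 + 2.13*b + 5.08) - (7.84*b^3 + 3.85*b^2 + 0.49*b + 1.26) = -8.94*b^3 - 5.87*b^2 + 1.64*b + 3.82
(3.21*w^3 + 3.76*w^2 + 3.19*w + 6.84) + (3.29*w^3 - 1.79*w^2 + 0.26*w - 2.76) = 6.5*w^3 + 1.97*w^2 + 3.45*w + 4.08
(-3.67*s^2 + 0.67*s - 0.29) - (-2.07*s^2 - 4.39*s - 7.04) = -1.6*s^2 + 5.06*s + 6.75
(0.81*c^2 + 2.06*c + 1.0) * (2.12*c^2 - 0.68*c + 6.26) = 1.7172*c^4 + 3.8164*c^3 + 5.7898*c^2 + 12.2156*c + 6.26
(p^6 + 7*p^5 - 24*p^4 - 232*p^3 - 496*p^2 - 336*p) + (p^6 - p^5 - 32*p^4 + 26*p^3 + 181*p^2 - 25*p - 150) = 2*p^6 + 6*p^5 - 56*p^4 - 206*p^3 - 315*p^2 - 361*p - 150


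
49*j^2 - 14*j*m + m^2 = (-7*j + m)^2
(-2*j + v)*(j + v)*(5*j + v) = -10*j^3 - 7*j^2*v + 4*j*v^2 + v^3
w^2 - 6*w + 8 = (w - 4)*(w - 2)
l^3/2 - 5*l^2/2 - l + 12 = (l/2 + 1)*(l - 4)*(l - 3)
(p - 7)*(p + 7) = p^2 - 49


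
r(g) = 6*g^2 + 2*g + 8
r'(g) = 12*g + 2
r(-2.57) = 42.49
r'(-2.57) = -28.84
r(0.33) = 9.31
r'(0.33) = 5.96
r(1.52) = 24.90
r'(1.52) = 20.24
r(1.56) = 25.72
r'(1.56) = 20.72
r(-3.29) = 66.36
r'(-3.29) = -37.48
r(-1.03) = 12.31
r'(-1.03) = -10.36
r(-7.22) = 306.33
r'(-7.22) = -84.64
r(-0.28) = 7.91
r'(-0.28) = -1.36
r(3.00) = 68.00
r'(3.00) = 38.00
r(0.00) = 8.00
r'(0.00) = 2.00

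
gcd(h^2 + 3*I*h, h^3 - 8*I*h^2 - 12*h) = h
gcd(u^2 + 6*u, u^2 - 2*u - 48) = u + 6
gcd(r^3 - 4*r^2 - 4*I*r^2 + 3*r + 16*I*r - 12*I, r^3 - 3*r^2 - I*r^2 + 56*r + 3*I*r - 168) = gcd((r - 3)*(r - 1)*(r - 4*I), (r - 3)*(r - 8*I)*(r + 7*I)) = r - 3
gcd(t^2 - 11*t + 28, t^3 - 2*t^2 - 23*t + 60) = t - 4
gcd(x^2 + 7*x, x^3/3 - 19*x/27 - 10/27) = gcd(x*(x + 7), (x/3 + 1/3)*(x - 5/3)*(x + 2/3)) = 1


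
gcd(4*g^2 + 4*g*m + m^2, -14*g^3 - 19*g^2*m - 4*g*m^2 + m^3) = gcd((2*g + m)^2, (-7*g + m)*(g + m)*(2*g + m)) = 2*g + m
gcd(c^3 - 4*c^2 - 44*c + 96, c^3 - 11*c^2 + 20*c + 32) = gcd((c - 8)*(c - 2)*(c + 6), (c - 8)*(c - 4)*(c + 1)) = c - 8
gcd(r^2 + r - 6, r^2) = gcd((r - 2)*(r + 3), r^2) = 1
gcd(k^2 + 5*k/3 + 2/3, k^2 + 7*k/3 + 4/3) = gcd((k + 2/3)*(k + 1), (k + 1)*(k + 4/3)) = k + 1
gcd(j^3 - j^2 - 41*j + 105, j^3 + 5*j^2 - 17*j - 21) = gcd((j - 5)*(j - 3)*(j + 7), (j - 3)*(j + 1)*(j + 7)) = j^2 + 4*j - 21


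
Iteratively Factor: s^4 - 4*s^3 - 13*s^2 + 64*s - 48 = (s - 4)*(s^3 - 13*s + 12) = (s - 4)*(s + 4)*(s^2 - 4*s + 3) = (s - 4)*(s - 3)*(s + 4)*(s - 1)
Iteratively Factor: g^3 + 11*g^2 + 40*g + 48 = (g + 4)*(g^2 + 7*g + 12) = (g + 4)^2*(g + 3)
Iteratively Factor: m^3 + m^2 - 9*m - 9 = (m + 1)*(m^2 - 9) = (m - 3)*(m + 1)*(m + 3)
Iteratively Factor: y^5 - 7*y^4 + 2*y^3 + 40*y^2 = (y)*(y^4 - 7*y^3 + 2*y^2 + 40*y) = y*(y - 5)*(y^3 - 2*y^2 - 8*y) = y*(y - 5)*(y + 2)*(y^2 - 4*y) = y*(y - 5)*(y - 4)*(y + 2)*(y)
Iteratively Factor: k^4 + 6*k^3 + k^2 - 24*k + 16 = (k + 4)*(k^3 + 2*k^2 - 7*k + 4) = (k + 4)^2*(k^2 - 2*k + 1) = (k - 1)*(k + 4)^2*(k - 1)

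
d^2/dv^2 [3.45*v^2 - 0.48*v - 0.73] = 6.90000000000000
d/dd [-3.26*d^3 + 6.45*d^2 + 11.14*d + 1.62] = -9.78*d^2 + 12.9*d + 11.14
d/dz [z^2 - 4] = 2*z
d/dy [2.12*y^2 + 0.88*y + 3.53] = 4.24*y + 0.88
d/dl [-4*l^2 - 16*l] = -8*l - 16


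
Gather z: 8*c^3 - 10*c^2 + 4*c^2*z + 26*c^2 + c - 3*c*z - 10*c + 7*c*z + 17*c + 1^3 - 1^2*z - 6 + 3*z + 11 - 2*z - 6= 8*c^3 + 16*c^2 + 8*c + z*(4*c^2 + 4*c)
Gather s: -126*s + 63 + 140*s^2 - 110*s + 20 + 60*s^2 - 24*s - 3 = 200*s^2 - 260*s + 80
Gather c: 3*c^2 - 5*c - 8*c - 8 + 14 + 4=3*c^2 - 13*c + 10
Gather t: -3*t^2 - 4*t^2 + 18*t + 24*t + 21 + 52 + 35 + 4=-7*t^2 + 42*t + 112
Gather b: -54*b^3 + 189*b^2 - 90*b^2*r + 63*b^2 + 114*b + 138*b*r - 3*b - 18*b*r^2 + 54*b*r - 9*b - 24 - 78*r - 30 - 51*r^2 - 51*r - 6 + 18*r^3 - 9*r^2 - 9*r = -54*b^3 + b^2*(252 - 90*r) + b*(-18*r^2 + 192*r + 102) + 18*r^3 - 60*r^2 - 138*r - 60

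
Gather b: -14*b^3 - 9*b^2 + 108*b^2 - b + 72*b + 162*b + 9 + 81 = -14*b^3 + 99*b^2 + 233*b + 90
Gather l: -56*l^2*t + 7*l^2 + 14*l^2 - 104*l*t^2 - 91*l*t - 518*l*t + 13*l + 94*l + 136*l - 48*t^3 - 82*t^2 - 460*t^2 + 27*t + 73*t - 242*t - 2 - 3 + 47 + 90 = l^2*(21 - 56*t) + l*(-104*t^2 - 609*t + 243) - 48*t^3 - 542*t^2 - 142*t + 132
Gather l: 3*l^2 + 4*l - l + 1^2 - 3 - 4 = 3*l^2 + 3*l - 6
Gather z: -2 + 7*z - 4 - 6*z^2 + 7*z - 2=-6*z^2 + 14*z - 8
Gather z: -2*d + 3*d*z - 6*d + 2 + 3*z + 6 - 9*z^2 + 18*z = -8*d - 9*z^2 + z*(3*d + 21) + 8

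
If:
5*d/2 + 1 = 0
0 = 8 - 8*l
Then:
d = -2/5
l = 1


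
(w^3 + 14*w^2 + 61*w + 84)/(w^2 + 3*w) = w + 11 + 28/w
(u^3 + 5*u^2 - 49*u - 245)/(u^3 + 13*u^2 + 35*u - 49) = (u^2 - 2*u - 35)/(u^2 + 6*u - 7)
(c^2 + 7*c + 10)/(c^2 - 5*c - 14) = (c + 5)/(c - 7)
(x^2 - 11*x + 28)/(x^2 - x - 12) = (x - 7)/(x + 3)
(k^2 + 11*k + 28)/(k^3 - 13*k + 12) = (k + 7)/(k^2 - 4*k + 3)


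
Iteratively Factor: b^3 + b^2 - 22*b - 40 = (b - 5)*(b^2 + 6*b + 8) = (b - 5)*(b + 4)*(b + 2)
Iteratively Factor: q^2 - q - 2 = (q - 2)*(q + 1)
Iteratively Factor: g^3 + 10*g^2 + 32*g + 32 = (g + 2)*(g^2 + 8*g + 16) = (g + 2)*(g + 4)*(g + 4)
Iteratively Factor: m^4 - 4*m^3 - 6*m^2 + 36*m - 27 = (m - 3)*(m^3 - m^2 - 9*m + 9) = (m - 3)*(m - 1)*(m^2 - 9) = (m - 3)*(m - 1)*(m + 3)*(m - 3)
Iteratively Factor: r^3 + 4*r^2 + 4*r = (r)*(r^2 + 4*r + 4) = r*(r + 2)*(r + 2)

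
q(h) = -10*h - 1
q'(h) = -10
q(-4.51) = 44.10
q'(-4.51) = -10.00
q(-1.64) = 15.40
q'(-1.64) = -10.00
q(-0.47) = 3.70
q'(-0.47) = -10.00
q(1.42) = -15.20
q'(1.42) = -10.00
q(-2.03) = 19.30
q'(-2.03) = -10.00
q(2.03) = -21.30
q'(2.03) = -10.00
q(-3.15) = 30.50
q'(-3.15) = -10.00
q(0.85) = -9.50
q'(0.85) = -10.00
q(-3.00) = 29.00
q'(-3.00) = -10.00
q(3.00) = -31.00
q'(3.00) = -10.00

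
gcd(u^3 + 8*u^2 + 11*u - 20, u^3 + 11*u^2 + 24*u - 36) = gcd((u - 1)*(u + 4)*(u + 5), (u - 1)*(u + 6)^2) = u - 1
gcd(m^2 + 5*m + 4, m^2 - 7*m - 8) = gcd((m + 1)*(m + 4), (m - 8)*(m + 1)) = m + 1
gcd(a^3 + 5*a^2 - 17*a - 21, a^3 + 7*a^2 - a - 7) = a^2 + 8*a + 7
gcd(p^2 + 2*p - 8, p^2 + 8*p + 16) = p + 4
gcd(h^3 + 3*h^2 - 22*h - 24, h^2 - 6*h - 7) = h + 1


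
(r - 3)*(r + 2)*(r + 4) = r^3 + 3*r^2 - 10*r - 24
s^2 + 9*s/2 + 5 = (s + 2)*(s + 5/2)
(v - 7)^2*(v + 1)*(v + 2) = v^4 - 11*v^3 + 9*v^2 + 119*v + 98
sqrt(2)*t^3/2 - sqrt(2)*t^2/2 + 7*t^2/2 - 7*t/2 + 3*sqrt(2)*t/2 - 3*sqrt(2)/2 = (t - 1)*(t + 3*sqrt(2))*(sqrt(2)*t/2 + 1/2)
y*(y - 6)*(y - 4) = y^3 - 10*y^2 + 24*y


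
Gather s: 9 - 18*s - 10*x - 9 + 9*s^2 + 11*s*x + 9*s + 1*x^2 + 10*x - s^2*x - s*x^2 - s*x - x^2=s^2*(9 - x) + s*(-x^2 + 10*x - 9)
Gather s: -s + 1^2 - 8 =-s - 7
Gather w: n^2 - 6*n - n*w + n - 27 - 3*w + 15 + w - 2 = n^2 - 5*n + w*(-n - 2) - 14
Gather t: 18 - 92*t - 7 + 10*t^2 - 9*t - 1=10*t^2 - 101*t + 10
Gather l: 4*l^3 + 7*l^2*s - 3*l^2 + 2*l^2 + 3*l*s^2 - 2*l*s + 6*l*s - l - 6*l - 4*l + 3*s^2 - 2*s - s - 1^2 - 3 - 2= 4*l^3 + l^2*(7*s - 1) + l*(3*s^2 + 4*s - 11) + 3*s^2 - 3*s - 6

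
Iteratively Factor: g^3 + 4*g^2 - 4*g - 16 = (g + 2)*(g^2 + 2*g - 8) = (g + 2)*(g + 4)*(g - 2)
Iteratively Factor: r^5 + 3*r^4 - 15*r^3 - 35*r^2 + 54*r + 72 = (r - 3)*(r^4 + 6*r^3 + 3*r^2 - 26*r - 24) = (r - 3)*(r - 2)*(r^3 + 8*r^2 + 19*r + 12) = (r - 3)*(r - 2)*(r + 3)*(r^2 + 5*r + 4) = (r - 3)*(r - 2)*(r + 3)*(r + 4)*(r + 1)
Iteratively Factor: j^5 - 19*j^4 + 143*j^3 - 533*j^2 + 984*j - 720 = (j - 5)*(j^4 - 14*j^3 + 73*j^2 - 168*j + 144) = (j - 5)*(j - 3)*(j^3 - 11*j^2 + 40*j - 48) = (j - 5)*(j - 4)*(j - 3)*(j^2 - 7*j + 12) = (j - 5)*(j - 4)*(j - 3)^2*(j - 4)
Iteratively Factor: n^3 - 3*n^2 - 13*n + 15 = (n + 3)*(n^2 - 6*n + 5) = (n - 1)*(n + 3)*(n - 5)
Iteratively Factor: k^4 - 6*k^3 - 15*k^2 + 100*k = (k)*(k^3 - 6*k^2 - 15*k + 100) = k*(k - 5)*(k^2 - k - 20) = k*(k - 5)*(k + 4)*(k - 5)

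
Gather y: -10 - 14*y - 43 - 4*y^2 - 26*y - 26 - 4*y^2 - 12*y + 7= -8*y^2 - 52*y - 72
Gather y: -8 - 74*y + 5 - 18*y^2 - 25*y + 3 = -18*y^2 - 99*y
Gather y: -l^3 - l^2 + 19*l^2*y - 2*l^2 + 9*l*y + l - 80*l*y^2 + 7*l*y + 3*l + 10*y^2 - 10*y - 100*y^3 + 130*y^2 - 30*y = -l^3 - 3*l^2 + 4*l - 100*y^3 + y^2*(140 - 80*l) + y*(19*l^2 + 16*l - 40)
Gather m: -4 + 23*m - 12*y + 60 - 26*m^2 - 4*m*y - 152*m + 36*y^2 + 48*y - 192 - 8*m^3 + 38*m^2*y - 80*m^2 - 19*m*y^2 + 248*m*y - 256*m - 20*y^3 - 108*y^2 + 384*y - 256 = -8*m^3 + m^2*(38*y - 106) + m*(-19*y^2 + 244*y - 385) - 20*y^3 - 72*y^2 + 420*y - 392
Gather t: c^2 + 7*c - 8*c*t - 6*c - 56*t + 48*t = c^2 + c + t*(-8*c - 8)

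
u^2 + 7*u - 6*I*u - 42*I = (u + 7)*(u - 6*I)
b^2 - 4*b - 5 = (b - 5)*(b + 1)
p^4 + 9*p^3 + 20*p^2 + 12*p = p*(p + 1)*(p + 2)*(p + 6)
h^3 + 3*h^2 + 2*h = h*(h + 1)*(h + 2)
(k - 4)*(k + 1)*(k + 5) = k^3 + 2*k^2 - 19*k - 20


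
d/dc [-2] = 0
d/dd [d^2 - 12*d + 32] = 2*d - 12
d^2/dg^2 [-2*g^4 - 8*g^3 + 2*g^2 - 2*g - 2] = -24*g^2 - 48*g + 4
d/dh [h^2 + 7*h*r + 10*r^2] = 2*h + 7*r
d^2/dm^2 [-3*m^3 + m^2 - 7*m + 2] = 2 - 18*m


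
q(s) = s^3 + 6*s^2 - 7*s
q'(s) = 3*s^2 + 12*s - 7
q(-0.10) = 0.76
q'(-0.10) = -8.17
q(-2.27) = 35.11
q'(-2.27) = -18.78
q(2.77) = 47.90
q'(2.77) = 49.26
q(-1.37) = 18.28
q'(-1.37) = -17.81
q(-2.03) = 30.57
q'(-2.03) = -19.00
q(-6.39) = 28.81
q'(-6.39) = 38.82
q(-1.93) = 28.67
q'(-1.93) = -18.99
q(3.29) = 77.53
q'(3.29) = 64.95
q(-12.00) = -780.00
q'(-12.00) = 281.00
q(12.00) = 2508.00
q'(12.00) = 569.00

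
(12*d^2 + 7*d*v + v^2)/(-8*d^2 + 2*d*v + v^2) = (3*d + v)/(-2*d + v)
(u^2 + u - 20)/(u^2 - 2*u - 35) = (u - 4)/(u - 7)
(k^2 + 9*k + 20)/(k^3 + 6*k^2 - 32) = (k + 5)/(k^2 + 2*k - 8)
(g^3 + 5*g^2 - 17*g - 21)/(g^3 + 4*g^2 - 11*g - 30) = (g^2 + 8*g + 7)/(g^2 + 7*g + 10)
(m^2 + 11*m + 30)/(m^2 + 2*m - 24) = (m + 5)/(m - 4)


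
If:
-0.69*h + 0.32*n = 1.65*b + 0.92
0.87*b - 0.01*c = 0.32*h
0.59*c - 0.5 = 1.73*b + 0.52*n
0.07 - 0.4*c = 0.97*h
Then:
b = -0.16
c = 1.31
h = -0.47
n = 1.05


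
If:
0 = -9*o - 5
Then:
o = -5/9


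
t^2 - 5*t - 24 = (t - 8)*(t + 3)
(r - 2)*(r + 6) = r^2 + 4*r - 12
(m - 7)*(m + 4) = m^2 - 3*m - 28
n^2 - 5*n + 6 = (n - 3)*(n - 2)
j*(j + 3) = j^2 + 3*j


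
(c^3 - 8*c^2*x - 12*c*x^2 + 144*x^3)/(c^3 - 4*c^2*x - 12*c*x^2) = (c^2 - 2*c*x - 24*x^2)/(c*(c + 2*x))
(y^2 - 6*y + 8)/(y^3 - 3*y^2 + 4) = (y - 4)/(y^2 - y - 2)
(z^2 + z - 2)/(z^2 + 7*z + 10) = (z - 1)/(z + 5)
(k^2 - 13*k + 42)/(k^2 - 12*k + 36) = (k - 7)/(k - 6)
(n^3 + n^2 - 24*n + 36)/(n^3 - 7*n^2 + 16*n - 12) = (n + 6)/(n - 2)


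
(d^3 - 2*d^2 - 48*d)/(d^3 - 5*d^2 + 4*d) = (d^2 - 2*d - 48)/(d^2 - 5*d + 4)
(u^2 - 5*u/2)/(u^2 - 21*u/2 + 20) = u/(u - 8)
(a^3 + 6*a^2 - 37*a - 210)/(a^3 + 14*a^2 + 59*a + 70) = (a - 6)/(a + 2)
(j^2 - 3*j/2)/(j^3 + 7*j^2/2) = (2*j - 3)/(j*(2*j + 7))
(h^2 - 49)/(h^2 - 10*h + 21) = (h + 7)/(h - 3)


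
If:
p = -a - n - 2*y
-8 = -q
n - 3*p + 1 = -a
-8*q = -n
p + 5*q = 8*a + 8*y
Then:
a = 1213/7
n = 64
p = 556/7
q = 8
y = -2217/14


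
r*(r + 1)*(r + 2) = r^3 + 3*r^2 + 2*r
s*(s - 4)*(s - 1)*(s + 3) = s^4 - 2*s^3 - 11*s^2 + 12*s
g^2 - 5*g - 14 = (g - 7)*(g + 2)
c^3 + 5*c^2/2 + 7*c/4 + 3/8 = (c + 1/2)^2*(c + 3/2)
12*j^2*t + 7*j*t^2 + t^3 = t*(3*j + t)*(4*j + t)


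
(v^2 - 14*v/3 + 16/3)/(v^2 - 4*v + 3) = (3*v^2 - 14*v + 16)/(3*(v^2 - 4*v + 3))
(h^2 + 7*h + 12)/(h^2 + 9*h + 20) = (h + 3)/(h + 5)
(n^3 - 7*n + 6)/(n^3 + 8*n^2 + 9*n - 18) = (n - 2)/(n + 6)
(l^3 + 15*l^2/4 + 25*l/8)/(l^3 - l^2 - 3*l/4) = (8*l^2 + 30*l + 25)/(2*(4*l^2 - 4*l - 3))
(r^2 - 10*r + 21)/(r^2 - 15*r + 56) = (r - 3)/(r - 8)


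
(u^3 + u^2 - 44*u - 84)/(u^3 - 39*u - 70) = (u + 6)/(u + 5)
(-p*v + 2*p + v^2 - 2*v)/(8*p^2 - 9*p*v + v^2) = (2 - v)/(8*p - v)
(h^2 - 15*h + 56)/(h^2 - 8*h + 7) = (h - 8)/(h - 1)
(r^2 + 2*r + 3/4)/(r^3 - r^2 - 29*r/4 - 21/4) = (2*r + 1)/(2*r^2 - 5*r - 7)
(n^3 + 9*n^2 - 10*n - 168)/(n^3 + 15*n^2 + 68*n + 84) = (n - 4)/(n + 2)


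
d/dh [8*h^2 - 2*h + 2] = 16*h - 2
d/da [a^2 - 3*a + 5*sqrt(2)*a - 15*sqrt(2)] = 2*a - 3 + 5*sqrt(2)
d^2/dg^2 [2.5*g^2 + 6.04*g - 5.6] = 5.00000000000000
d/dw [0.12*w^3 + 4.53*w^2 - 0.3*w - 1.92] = 0.36*w^2 + 9.06*w - 0.3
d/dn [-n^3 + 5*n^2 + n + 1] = -3*n^2 + 10*n + 1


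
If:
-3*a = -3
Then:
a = 1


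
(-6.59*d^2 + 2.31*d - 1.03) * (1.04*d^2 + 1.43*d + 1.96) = -6.8536*d^4 - 7.0213*d^3 - 10.6843*d^2 + 3.0547*d - 2.0188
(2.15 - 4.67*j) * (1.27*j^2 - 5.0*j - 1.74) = -5.9309*j^3 + 26.0805*j^2 - 2.6242*j - 3.741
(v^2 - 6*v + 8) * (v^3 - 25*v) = v^5 - 6*v^4 - 17*v^3 + 150*v^2 - 200*v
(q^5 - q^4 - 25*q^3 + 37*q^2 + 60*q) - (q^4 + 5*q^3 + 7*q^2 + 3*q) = q^5 - 2*q^4 - 30*q^3 + 30*q^2 + 57*q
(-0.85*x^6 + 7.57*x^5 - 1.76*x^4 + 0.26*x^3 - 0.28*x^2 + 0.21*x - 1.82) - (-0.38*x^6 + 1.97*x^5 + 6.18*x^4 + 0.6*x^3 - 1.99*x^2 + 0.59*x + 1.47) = -0.47*x^6 + 5.6*x^5 - 7.94*x^4 - 0.34*x^3 + 1.71*x^2 - 0.38*x - 3.29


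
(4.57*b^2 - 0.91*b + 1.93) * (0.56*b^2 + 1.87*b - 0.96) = 2.5592*b^4 + 8.0363*b^3 - 5.0081*b^2 + 4.4827*b - 1.8528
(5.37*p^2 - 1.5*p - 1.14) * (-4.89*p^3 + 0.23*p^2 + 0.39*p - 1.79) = -26.2593*p^5 + 8.5701*p^4 + 7.3239*p^3 - 10.4595*p^2 + 2.2404*p + 2.0406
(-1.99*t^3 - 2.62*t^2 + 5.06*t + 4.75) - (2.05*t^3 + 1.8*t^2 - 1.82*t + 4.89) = -4.04*t^3 - 4.42*t^2 + 6.88*t - 0.14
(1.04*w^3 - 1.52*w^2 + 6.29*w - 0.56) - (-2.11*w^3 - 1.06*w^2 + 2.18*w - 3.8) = 3.15*w^3 - 0.46*w^2 + 4.11*w + 3.24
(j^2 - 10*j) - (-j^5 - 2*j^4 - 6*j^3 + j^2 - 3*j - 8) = j^5 + 2*j^4 + 6*j^3 - 7*j + 8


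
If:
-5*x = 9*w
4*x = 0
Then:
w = 0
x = 0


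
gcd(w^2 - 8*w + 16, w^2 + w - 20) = w - 4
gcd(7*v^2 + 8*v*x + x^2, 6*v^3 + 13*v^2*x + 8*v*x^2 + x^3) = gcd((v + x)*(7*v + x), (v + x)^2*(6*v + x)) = v + x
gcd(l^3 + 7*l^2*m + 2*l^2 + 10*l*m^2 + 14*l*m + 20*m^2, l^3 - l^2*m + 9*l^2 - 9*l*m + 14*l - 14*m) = l + 2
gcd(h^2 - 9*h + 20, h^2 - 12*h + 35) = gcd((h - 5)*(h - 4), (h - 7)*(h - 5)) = h - 5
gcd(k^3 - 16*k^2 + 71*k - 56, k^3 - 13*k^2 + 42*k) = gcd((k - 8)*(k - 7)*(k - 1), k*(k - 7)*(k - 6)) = k - 7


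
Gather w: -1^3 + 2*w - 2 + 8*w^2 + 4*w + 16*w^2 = 24*w^2 + 6*w - 3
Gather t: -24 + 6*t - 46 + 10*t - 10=16*t - 80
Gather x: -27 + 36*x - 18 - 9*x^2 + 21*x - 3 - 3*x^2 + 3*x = -12*x^2 + 60*x - 48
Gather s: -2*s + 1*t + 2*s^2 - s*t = 2*s^2 + s*(-t - 2) + t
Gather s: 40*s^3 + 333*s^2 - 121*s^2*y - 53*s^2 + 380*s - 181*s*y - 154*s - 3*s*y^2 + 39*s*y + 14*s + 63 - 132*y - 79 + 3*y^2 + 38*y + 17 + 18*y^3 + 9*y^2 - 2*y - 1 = 40*s^3 + s^2*(280 - 121*y) + s*(-3*y^2 - 142*y + 240) + 18*y^3 + 12*y^2 - 96*y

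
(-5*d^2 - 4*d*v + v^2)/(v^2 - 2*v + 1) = (-5*d^2 - 4*d*v + v^2)/(v^2 - 2*v + 1)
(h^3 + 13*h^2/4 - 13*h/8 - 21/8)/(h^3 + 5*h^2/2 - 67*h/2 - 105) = (h^2 - h/4 - 3/4)/(h^2 - h - 30)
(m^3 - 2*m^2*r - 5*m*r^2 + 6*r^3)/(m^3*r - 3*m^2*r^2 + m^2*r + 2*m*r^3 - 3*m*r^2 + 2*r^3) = (-m^2 + m*r + 6*r^2)/(r*(-m^2 + 2*m*r - m + 2*r))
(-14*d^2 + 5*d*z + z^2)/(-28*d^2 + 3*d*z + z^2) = (-2*d + z)/(-4*d + z)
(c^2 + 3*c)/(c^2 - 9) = c/(c - 3)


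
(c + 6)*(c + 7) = c^2 + 13*c + 42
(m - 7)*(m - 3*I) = m^2 - 7*m - 3*I*m + 21*I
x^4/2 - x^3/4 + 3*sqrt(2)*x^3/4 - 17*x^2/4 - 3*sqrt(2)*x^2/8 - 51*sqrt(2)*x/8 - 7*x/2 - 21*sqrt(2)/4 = (x/2 + 1)*(x - 7/2)*(x + 1)*(x + 3*sqrt(2)/2)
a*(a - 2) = a^2 - 2*a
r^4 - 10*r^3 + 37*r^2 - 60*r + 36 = (r - 3)^2*(r - 2)^2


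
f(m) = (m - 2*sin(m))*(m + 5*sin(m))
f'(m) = (1 - 2*cos(m))*(m + 5*sin(m)) + (m - 2*sin(m))*(5*cos(m) + 1) = 3*m*cos(m) + 2*m + 3*sin(m) - 10*sin(2*m)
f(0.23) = -0.31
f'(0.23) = -2.62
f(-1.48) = -3.31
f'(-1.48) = -4.54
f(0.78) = -2.69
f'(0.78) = -4.67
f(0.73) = -2.45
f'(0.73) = -4.85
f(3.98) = 1.43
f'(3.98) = -12.20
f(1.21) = -3.89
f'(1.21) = -0.10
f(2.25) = 4.26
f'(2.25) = 12.37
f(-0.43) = -1.02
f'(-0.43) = 4.30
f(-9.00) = 90.43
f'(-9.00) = -2.15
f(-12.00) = 121.80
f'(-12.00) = -61.82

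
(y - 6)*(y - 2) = y^2 - 8*y + 12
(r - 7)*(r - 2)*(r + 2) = r^3 - 7*r^2 - 4*r + 28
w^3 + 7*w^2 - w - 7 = (w - 1)*(w + 1)*(w + 7)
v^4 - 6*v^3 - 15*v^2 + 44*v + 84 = (v - 7)*(v - 3)*(v + 2)^2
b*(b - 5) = b^2 - 5*b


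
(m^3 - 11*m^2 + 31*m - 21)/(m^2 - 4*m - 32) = (-m^3 + 11*m^2 - 31*m + 21)/(-m^2 + 4*m + 32)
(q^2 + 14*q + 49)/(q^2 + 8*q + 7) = (q + 7)/(q + 1)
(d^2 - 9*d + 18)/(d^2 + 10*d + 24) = (d^2 - 9*d + 18)/(d^2 + 10*d + 24)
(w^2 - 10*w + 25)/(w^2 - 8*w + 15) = (w - 5)/(w - 3)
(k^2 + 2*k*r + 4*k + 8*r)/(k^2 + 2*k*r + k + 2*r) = (k + 4)/(k + 1)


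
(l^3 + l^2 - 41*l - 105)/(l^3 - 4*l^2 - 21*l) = (l + 5)/l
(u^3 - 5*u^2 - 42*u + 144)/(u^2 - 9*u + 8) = (u^2 + 3*u - 18)/(u - 1)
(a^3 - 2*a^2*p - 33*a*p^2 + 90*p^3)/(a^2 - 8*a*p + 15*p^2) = a + 6*p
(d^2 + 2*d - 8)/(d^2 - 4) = (d + 4)/(d + 2)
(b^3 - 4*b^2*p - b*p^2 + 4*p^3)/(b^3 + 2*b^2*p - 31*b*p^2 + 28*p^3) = (b + p)/(b + 7*p)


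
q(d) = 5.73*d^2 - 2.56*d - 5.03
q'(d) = 11.46*d - 2.56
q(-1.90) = 20.52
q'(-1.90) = -24.33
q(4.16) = 83.48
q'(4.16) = 45.11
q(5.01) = 125.97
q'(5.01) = 54.85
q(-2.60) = 40.36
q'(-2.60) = -32.36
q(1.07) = -1.21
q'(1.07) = 9.70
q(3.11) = 42.43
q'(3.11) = 33.08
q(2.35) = 20.60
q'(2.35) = 24.37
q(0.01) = -5.06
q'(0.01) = -2.45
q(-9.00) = 482.14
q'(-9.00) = -105.70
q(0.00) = -5.03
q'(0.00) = -2.56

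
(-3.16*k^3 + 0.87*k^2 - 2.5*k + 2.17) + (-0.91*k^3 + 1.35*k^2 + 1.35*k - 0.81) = -4.07*k^3 + 2.22*k^2 - 1.15*k + 1.36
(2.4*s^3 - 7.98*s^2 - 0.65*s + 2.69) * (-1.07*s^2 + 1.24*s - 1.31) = -2.568*s^5 + 11.5146*s^4 - 12.3437*s^3 + 6.7695*s^2 + 4.1871*s - 3.5239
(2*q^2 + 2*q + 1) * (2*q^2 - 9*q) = 4*q^4 - 14*q^3 - 16*q^2 - 9*q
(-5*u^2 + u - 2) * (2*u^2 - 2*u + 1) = -10*u^4 + 12*u^3 - 11*u^2 + 5*u - 2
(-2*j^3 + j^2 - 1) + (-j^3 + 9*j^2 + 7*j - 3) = -3*j^3 + 10*j^2 + 7*j - 4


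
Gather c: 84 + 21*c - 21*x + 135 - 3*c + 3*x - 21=18*c - 18*x + 198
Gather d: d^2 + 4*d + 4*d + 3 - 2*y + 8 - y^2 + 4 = d^2 + 8*d - y^2 - 2*y + 15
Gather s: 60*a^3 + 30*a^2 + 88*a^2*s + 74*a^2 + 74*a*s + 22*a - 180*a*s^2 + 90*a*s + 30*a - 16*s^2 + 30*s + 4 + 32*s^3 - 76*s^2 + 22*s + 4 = 60*a^3 + 104*a^2 + 52*a + 32*s^3 + s^2*(-180*a - 92) + s*(88*a^2 + 164*a + 52) + 8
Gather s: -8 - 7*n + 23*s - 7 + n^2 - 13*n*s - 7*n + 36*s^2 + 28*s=n^2 - 14*n + 36*s^2 + s*(51 - 13*n) - 15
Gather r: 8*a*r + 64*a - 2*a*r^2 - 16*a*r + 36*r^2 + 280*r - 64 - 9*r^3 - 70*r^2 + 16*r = 64*a - 9*r^3 + r^2*(-2*a - 34) + r*(296 - 8*a) - 64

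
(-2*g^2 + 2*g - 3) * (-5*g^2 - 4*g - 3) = 10*g^4 - 2*g^3 + 13*g^2 + 6*g + 9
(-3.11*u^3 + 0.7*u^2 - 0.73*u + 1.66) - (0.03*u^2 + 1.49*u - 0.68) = -3.11*u^3 + 0.67*u^2 - 2.22*u + 2.34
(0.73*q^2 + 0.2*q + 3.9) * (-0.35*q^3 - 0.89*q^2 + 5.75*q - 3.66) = -0.2555*q^5 - 0.7197*q^4 + 2.6545*q^3 - 4.9928*q^2 + 21.693*q - 14.274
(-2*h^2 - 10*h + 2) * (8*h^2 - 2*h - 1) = -16*h^4 - 76*h^3 + 38*h^2 + 6*h - 2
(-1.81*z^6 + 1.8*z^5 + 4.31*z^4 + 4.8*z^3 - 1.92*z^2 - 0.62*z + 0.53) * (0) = 0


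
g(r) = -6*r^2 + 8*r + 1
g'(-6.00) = 80.00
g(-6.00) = -263.00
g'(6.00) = -64.00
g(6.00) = -167.00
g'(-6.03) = 80.36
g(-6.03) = -265.41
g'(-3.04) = 44.48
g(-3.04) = -78.77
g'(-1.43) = 25.16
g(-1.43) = -22.71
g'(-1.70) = 28.40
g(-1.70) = -29.94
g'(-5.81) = 77.72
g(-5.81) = -248.02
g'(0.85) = -2.20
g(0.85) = 3.46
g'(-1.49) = 25.88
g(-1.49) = -24.24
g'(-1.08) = 20.96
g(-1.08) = -14.64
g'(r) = 8 - 12*r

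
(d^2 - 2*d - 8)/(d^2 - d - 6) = (d - 4)/(d - 3)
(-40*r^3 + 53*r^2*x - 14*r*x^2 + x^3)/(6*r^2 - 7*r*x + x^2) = (40*r^2 - 13*r*x + x^2)/(-6*r + x)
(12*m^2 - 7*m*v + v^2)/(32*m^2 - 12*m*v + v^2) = (-3*m + v)/(-8*m + v)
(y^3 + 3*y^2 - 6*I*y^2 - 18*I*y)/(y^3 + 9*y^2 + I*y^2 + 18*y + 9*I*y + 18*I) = y*(y - 6*I)/(y^2 + y*(6 + I) + 6*I)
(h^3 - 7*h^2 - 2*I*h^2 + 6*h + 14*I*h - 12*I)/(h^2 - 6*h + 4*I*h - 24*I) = (h^2 - h*(1 + 2*I) + 2*I)/(h + 4*I)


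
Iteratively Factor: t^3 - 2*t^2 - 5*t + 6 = (t - 3)*(t^2 + t - 2) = (t - 3)*(t - 1)*(t + 2)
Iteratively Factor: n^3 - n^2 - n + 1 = (n - 1)*(n^2 - 1) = (n - 1)^2*(n + 1)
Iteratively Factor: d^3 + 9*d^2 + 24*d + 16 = (d + 4)*(d^2 + 5*d + 4) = (d + 4)^2*(d + 1)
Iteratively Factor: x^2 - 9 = (x - 3)*(x + 3)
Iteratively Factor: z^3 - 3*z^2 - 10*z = (z)*(z^2 - 3*z - 10) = z*(z - 5)*(z + 2)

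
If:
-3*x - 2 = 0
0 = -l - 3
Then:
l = -3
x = -2/3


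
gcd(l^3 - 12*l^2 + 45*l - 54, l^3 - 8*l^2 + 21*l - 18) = l^2 - 6*l + 9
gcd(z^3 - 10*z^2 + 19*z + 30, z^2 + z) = z + 1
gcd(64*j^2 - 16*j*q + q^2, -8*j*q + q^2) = -8*j + q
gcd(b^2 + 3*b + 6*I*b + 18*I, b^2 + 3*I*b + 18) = b + 6*I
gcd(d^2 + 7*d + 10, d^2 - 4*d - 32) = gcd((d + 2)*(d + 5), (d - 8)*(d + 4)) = 1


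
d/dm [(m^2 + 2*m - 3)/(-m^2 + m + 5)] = (3*m^2 + 4*m + 13)/(m^4 - 2*m^3 - 9*m^2 + 10*m + 25)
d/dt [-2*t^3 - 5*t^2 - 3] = 2*t*(-3*t - 5)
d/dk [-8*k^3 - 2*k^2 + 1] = 4*k*(-6*k - 1)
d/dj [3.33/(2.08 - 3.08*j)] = 10.2564/(3.08*j - 2.08)^2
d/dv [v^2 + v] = 2*v + 1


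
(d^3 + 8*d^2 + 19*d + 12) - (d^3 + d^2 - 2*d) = 7*d^2 + 21*d + 12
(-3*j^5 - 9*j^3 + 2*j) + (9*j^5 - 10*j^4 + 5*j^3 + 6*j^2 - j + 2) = 6*j^5 - 10*j^4 - 4*j^3 + 6*j^2 + j + 2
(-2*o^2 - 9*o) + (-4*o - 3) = -2*o^2 - 13*o - 3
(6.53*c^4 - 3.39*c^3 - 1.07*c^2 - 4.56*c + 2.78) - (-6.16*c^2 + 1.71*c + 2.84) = 6.53*c^4 - 3.39*c^3 + 5.09*c^2 - 6.27*c - 0.0600000000000001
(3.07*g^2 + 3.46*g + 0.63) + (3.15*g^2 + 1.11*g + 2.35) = 6.22*g^2 + 4.57*g + 2.98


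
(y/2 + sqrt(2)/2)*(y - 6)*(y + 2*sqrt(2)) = y^3/2 - 3*y^2 + 3*sqrt(2)*y^2/2 - 9*sqrt(2)*y + 2*y - 12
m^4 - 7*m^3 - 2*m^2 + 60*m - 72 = (m - 6)*(m - 2)^2*(m + 3)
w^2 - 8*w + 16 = (w - 4)^2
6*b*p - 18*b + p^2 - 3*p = (6*b + p)*(p - 3)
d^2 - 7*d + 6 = (d - 6)*(d - 1)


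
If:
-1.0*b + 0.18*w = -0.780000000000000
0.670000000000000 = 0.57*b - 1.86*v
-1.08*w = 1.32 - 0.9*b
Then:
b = 0.66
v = -0.16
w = -0.67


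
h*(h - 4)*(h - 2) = h^3 - 6*h^2 + 8*h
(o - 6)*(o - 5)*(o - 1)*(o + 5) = o^4 - 7*o^3 - 19*o^2 + 175*o - 150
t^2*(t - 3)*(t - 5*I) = t^4 - 3*t^3 - 5*I*t^3 + 15*I*t^2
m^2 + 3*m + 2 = (m + 1)*(m + 2)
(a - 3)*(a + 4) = a^2 + a - 12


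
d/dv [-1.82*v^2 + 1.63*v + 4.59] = 1.63 - 3.64*v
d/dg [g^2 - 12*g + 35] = 2*g - 12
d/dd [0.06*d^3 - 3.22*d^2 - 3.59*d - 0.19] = 0.18*d^2 - 6.44*d - 3.59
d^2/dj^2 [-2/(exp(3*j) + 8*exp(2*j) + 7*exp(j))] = 2*((exp(2*j) + 8*exp(j) + 7)*(9*exp(2*j) + 32*exp(j) + 7) - 2*(3*exp(2*j) + 16*exp(j) + 7)^2)*exp(-j)/(exp(2*j) + 8*exp(j) + 7)^3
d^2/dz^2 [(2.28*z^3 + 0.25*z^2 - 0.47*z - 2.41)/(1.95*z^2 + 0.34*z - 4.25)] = (-1.4210854715202e-14*z^5 + 3.5527136788005e-15*z^4 + 34.412286*z^3 - 62.3205*z^2 + 214.13727*z - 32.829992)/(7.414875*z^6 + 3.87855*z^5 - 47.805615*z^4 - 16.867196*z^3 + 104.191725*z^2 + 18.42375*z - 76.765625)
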